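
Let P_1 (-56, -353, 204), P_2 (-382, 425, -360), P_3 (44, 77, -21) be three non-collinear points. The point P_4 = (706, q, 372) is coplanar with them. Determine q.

A normal to the plane is n = P_1P_2 × P_1P_3 = (67470, -129750, -217980).
P_4 lies in the plane iff n · P_1P_4 = 0.
This gives (-129750)q + (-31010250) = 0, so q = -239.

-239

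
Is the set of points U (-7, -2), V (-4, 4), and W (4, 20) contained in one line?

UV = (3, 6), UW = (11, 22).
det[UV; UW] = (3)(22) − (6)(11) = 0.
The determinant is zero, so the points are collinear.

Yes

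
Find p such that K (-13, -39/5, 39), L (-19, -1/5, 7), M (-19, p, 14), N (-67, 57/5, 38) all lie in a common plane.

Coplanarity ⇔ det[KL; KM; KN] = 0.
Expanding, this is linear in p: (-1722)p + (-12054/5) = 0.
So p = -7/5.

-7/5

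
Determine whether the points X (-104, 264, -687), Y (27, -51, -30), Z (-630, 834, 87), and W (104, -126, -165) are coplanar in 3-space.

The four points are coplanar iff the 3×3 determinant with rows XY, XZ, XW is zero.
Rows: (131, -315, 657), (-526, 570, 774), (208, -390, 522).
Expanding along the first row: (131)(599400) − (-315)(-435564) + (657)(86580) = -1798200.
Nonzero ⇒ not coplanar.

No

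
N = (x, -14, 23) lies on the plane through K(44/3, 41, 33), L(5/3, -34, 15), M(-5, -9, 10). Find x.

25/3

Coplanarity requires KL · (KM × KN) = 0.
KL = (-13, -75, -18), KM = (-59/3, -50, -23); the triple product is linear in x with coefficient 825 and constant term -6875.
Setting it to zero: x = 25/3.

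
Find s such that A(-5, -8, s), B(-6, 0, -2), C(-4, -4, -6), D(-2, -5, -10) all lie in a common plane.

Coplanarity ⇔ det[AB; AC; AD] = 0.
Expanding, this is linear in s: (-6)s + (-24) = 0.
So s = -4.

-4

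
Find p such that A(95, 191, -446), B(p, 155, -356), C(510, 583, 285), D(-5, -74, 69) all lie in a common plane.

Normal to plane ACD: n = (395595, -286825, -70775); plane equation n·P = 14363600.
Requiring n·B = 14363600: (395595)p + (-19261975) = 14363600.
So p = 85.

85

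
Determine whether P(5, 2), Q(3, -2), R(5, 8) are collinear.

PQ = (-2, -4), PR = (0, 6).
Twice the signed area of △PQR is (-2)(6) − (-4)(0) = -12.
The area is nonzero, so the three points are not collinear.

No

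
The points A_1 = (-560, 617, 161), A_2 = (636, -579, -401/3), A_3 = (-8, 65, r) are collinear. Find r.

25

Direction A_1A_2 = (1196, -1196, -884/3). From the x-coordinate of A_3, the parameter along the line is τ = (-8 − (-560))/1196 = 6/13.
Then r = 161 + 6/13·(-884/3) = 25.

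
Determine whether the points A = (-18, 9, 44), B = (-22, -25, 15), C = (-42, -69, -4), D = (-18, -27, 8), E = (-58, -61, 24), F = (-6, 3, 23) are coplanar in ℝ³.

Yes

The plane through A, B, C has normal n = AB × AC = (-630, 504, -504) and equation n·P = -6300.
Checking the remaining points: n·D = -6300, n·E = -6300, n·F = -6300.
All equal -6300, so all 6 points lie in one plane.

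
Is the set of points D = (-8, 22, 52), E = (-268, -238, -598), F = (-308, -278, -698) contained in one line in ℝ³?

Yes

DE = (-260, -260, -650), DF = (-300, -300, -750).
DE × DF = (0, 0, 0).
The cross product vanishes, so the three points are collinear.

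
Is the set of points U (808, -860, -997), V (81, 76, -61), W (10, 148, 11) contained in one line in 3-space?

No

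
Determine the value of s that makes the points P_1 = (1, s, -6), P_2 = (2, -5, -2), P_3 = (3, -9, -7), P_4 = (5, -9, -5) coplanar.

-7

The points are coplanar iff P_1P_2 · (P_1P_3 × P_1P_4) = 0.
Expanding, this is linear in s: (12)s + (84) = 0.
So s = -7.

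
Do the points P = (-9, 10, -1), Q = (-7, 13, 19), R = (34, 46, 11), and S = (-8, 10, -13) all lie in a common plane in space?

With P as base: PQ = (2, 3, 20), PR = (43, 36, 12), PS = (1, 0, -12).
PR × PS = (-432, 528, -36).
PQ · (PR × PS) = 0.
The scalar triple product vanishes, so the four points are coplanar.

Yes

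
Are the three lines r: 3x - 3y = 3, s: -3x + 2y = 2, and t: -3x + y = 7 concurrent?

The three lines meet at one point iff the augmented coefficient matrix [aᵢ bᵢ cᵢ] has rank < 3, i.e. its determinant vanishes.
Here the determinant is 0.
It vanishes, so the lines are concurrent at (-4, -5).

Yes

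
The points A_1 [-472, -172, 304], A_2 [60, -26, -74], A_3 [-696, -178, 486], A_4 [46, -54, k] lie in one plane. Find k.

Normal to plane A_1A_2A_3: n = (24304, -12152, 29512); plane equation n·P = -409696.
Requiring n·A_4 = -409696: (29512)k + (1774192) = -409696.
So k = -74.

-74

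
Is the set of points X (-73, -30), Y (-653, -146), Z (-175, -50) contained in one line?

No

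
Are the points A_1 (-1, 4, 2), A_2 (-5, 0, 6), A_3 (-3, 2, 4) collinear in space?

Yes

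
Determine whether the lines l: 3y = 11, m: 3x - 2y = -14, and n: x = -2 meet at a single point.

No

Intersecting l and m: solving the 2×2 system gives (x, y) = (-20/9, 11/3).
Substitute into n: (1)(-20/9) + (0)(11/3) = -20/9.
But n requires -2 ≠ -20/9, so the three lines have no common point.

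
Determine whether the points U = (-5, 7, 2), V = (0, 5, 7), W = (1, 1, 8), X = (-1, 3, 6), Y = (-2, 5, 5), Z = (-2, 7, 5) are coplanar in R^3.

Yes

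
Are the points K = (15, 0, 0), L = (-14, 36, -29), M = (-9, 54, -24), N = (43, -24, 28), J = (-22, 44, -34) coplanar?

The plane through K, L, M has normal n = KL × KM = (702, 0, -702) and equation n·P = 10530.
Checking the remaining points: n·N = 10530, n·J = 8424.
Since n·J = 8424 ≠ 10530, J is off the plane and the points are not all coplanar.

No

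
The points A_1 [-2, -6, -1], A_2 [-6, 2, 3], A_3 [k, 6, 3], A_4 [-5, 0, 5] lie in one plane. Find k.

-8

Coplanarity ⇔ det[A_1A_2; A_1A_3; A_1A_4] = 0.
Expanding, this is linear in k: (-24)k + (-192) = 0.
So k = -8.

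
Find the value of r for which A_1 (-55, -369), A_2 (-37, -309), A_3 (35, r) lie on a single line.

The three points are collinear iff det[A_1A_2; A_1A_3] = 0.
This determinant is linear in r: (18)r + (1242) = 0, so r = -69.

-69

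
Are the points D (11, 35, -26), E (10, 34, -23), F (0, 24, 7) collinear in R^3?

DE = (-1, -1, 3), DF = (-11, -11, 33).
Each component of DF is 11 times the corresponding component of DE, so DF = 11·DE and the points are collinear.

Yes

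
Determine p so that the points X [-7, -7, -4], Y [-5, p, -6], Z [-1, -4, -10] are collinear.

Collinearity requires XY × XZ = 0; each component is linear in p.
The x-component gives (-6)p + (-36) = 0, so p = -6.
The remaining components then also vanish.

-6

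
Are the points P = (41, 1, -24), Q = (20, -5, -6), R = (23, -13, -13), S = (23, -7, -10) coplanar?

A normal to the plane through P, Q, R is n = PQ × PR = (186, -93, 186).
The plane has equation n·X = 3069. For S: n·S = 3069.
Equal, so S lies in the plane and all four are coplanar.

Yes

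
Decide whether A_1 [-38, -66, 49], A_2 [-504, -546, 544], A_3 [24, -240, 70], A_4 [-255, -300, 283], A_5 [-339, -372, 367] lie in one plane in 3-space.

The plane through A_1, A_2, A_3 has normal n = A_1A_2 × A_1A_3 = (76050, 40476, 110844) and equation n·P = -129960.
Checking the remaining points: n·A_4 = -166698, n·A_5 = -158274.
Since n·A_4 = -166698 ≠ -129960, A_4 is off the plane and the points are not all coplanar.

No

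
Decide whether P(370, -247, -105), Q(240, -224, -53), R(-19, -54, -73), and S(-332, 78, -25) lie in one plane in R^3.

No

With P as base: PQ = (-130, 23, 52), PR = (-389, 193, 32), PS = (-702, 325, 80).
PR × PS = (5040, 8656, 9061).
PQ · (PR × PS) = 15060.
Since 15060 ≠ 0, the four points are not coplanar.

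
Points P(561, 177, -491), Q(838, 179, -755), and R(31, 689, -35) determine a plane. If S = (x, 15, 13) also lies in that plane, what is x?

A normal to the plane is n = PQ × PR = (136080, 13608, 142884).
S lies in the plane iff n · PS = 0.
This gives (136080)x + (-6531840) = 0, so x = 48.

48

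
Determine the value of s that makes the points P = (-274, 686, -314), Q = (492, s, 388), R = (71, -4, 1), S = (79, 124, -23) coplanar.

-858

Normal to plane PRS: n = (-23760, 10800, 49680); plane equation n·X = -1680480.
Requiring n·Q = -1680480: (10800)s + (7585920) = -1680480.
So s = -858.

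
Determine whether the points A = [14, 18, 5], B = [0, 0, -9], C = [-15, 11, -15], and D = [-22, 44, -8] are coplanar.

The four points are coplanar iff the 3×3 determinant with rows AB, AC, AD is zero.
Rows: (-14, -18, -14), (-29, -7, -20), (-36, 26, -13).
Expanding along the first row: (-14)(611) − (-18)(-343) + (-14)(-1006) = -644.
Nonzero ⇒ not coplanar.

No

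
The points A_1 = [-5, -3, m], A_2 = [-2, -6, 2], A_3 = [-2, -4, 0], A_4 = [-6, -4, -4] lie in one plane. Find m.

-4

The points are coplanar iff A_1A_2 · (A_1A_3 × A_1A_4) = 0.
Expanding, this is linear in m: (-8)m + (-32) = 0.
So m = -4.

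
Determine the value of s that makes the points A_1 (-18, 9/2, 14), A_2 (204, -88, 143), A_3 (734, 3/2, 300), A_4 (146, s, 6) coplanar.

Coplanarity ⇔ det[A_1A_2; A_1A_3; A_1A_4] = 0.
Expanding, this is linear in s: (33516)s + (-4977126) = 0.
So s = 297/2.

297/2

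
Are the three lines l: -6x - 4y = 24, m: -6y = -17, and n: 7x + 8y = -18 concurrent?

No

The three lines meet at one point iff the augmented coefficient matrix [aᵢ bᵢ cᵢ] has rank < 3, i.e. its determinant vanishes.
Here the determinant is 20.
Nonzero, so no common point exists.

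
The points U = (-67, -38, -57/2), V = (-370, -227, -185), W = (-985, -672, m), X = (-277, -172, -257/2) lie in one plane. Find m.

-330

Normal to plane UVX: n = (-2071, 2565, 912); plane equation n·P = 15295.
Requiring n·W = 15295: (912)m + (316255) = 15295.
So m = -330.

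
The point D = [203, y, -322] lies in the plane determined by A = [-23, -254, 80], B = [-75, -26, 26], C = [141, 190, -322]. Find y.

Coplanarity requires AB · (AC × AD) = 0.
AB = (-52, 228, -54), AC = (164, 444, -402); the triple product is linear in y with coefficient -29760 and constant term 1458240.
Setting it to zero: y = 49.

49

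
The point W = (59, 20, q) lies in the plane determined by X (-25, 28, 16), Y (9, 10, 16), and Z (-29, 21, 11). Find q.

36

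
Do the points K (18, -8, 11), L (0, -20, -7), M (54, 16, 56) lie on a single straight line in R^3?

No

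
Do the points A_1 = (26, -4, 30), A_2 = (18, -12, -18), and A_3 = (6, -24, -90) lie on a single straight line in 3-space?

Yes

A_1A_2 = (-8, -8, -48), A_1A_3 = (-20, -20, -120).
Each component of A_1A_3 is 5/2 times the corresponding component of A_1A_2, so A_1A_3 = 5/2·A_1A_2 and the points are collinear.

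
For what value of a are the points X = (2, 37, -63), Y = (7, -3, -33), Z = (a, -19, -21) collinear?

9

Direction XY = (5, -40, 30). From the y-coordinate of Z, the parameter along the line is τ = (-19 − 37)/(-40) = 7/5.
Then a = 2 + 7/5·(5) = 9.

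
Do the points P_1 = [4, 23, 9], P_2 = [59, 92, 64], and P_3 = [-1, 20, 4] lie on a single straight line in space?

No

P_1P_2 = (55, 69, 55), P_1P_3 = (-5, -3, -5).
P_1P_2 × P_1P_3 = (-180, 0, 180).
The cross product is nonzero, so the points do not lie on one line.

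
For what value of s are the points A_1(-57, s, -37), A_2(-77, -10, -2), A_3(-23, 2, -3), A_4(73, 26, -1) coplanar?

-30

The points are coplanar iff A_1A_2 · (A_1A_3 × A_1A_4) = 0.
Expanding, this is linear in s: (204)s + (6120) = 0.
So s = -30.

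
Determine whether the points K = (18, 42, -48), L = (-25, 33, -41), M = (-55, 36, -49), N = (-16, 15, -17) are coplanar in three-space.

No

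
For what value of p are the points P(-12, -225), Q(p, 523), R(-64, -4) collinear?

-188

Collinearity: (Q − P) must be parallel to (R − P) = (-52, 221).
Cross-multiplying the components: (p − (-12))·(221) = (748)·(-52).
Solving gives p = -188.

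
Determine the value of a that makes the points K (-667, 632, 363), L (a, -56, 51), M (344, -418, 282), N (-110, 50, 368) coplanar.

Normal to plane KMN: n = (-52392, -50172, -3552); plane equation n·P = 1947384.
Requiring n·L = 1947384: (-52392)a + (2628480) = 1947384.
So a = 13.

13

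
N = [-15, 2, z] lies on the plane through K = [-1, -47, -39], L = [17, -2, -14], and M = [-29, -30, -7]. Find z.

A normal to the plane is n = KL × KM = (1015, -1276, 1566).
N lies in the plane iff n · KN = 0.
This gives (1566)z + (-15660) = 0, so z = 10.

10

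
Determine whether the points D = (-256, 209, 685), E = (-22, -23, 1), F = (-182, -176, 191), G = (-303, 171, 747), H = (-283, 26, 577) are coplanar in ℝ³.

Yes

The plane through D, E, F has normal n = DE × DF = (-148732, 64980, -72922) and equation n·P = 1704642.
Checking the remaining points: n·G = 1704642, n·H = 1704642.
All equal 1704642, so all 5 points lie in one plane.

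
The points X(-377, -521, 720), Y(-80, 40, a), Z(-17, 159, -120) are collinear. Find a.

27

Collinearity requires XY × XZ = 0; each component is linear in a.
The x-component gives (-680)a + (18360) = 0, so a = 27.
The remaining components then also vanish.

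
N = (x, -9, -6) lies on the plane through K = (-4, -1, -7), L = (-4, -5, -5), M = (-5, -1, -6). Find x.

-1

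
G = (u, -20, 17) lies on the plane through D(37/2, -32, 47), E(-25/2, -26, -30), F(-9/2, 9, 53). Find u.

1/2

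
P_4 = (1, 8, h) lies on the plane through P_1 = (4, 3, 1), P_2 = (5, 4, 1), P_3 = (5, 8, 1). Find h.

1

The plane through P_1, P_2, P_3 has equation 4z = 4.
Substituting P_4: (4)h + (0) = 4, so h = 1.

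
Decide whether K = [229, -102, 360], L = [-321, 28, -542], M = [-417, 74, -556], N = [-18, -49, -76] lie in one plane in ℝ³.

No

A normal to the plane through K, L, M is n = KL × KM = (39672, 78892, -12820).
The plane has equation n·P = -3577296. For N: n·N = -3605484.
-3605484 ≠ -3577296, so N is off the plane.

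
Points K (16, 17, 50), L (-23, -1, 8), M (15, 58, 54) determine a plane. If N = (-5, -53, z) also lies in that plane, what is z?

A normal to the plane is n = KL × KM = (1650, 198, -1617).
N lies in the plane iff n · KN = 0.
This gives (-1617)z + (32340) = 0, so z = 20.

20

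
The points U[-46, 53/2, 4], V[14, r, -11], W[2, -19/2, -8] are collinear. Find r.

-37/2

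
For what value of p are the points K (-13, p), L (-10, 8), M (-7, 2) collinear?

The three points are collinear iff det[KL; KM] = 0.
This determinant is linear in p: (3)p + (-42) = 0, so p = 14.

14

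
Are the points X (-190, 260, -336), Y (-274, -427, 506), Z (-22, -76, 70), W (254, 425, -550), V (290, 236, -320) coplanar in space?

The plane through X, Y, Z has normal n = XY × XZ = (3990, 175560, 143640) and equation n·P = -3375540.
Checking the remaining points: n·W = -3375540, n·V = -3375540.
All equal -3375540, so all 5 points lie in one plane.

Yes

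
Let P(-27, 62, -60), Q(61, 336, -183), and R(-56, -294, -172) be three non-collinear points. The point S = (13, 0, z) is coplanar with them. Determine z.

-223

A normal to the plane is n = PQ × PR = (-74476, 13423, -23382).
S lies in the plane iff n · PS = 0.
This gives (-23382)z + (-5214186) = 0, so z = -223.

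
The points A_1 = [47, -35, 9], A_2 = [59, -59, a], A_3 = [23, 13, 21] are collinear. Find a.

Direction A_1A_3 = (-24, 48, 12). From the x-coordinate of A_2, the parameter along the line is τ = (59 − 47)/(-24) = -1/2.
Then a = 9 + (-1/2)·(12) = 3.

3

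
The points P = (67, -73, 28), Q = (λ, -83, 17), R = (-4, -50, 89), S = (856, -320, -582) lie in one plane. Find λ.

The points are coplanar iff PQ · (PR × PS) = 0.
Expanding, this is linear in λ: (1037)λ + (-110959) = 0.
So λ = 107.

107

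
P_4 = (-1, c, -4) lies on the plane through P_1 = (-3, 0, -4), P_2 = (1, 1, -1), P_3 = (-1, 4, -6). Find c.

A normal to the plane is n = P_1P_2 × P_1P_3 = (-14, 14, 14).
P_4 lies in the plane iff n · P_1P_4 = 0.
This gives (14)c + (-28) = 0, so c = 2.

2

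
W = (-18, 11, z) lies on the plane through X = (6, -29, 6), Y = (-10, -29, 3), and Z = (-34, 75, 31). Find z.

Coplanarity requires XY · (XZ × XW) = 0.
XY = (-16, 0, -3), XZ = (-40, 104, 25); the triple product is linear in z with coefficient -1664 and constant term 23296.
Setting it to zero: z = 14.

14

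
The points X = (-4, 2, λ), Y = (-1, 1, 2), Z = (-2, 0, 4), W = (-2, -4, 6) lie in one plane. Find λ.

6

Coplanarity ⇔ det[XY; XZ; XW] = 0.
Expanding, this is linear in λ: (-4)λ + (24) = 0.
So λ = 6.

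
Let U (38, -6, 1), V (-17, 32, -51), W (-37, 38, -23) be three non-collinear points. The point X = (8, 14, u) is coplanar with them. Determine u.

Coplanarity requires UV · (UW × UX) = 0.
UV = (-55, 38, -52), UW = (-75, 44, -24); the triple product is linear in u with coefficient 430 and constant term 9890.
Setting it to zero: u = -23.

-23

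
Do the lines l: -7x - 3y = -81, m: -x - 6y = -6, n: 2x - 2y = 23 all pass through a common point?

No

Intersecting l and m: solving the 2×2 system gives (x, y) = (12, -1).
Substitute into n: (2)(12) + (-2)(-1) = 26.
But n requires 23 ≠ 26, so the three lines have no common point.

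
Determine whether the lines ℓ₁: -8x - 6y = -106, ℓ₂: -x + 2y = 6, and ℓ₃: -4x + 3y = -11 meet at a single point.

Yes

Lines aᵢx + bᵢy = cᵢ with pairwise distinct directions are concurrent exactly when det[aᵢ bᵢ cᵢ] = 0.
Here the determinant is 0.
It vanishes, so the lines are concurrent at (8, 7).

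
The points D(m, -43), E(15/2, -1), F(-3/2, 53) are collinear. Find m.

29/2

Collinearity: (D − E) must be parallel to (F − E) = (-9, 54).
Cross-multiplying the components: (m − 15/2)·(54) = (-42)·(-9).
Solving gives m = 29/2.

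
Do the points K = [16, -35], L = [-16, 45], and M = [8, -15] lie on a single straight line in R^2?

KL = (-32, 80), KM = (-8, 20).
det[KL; KM] = (-32)(20) − (80)(-8) = 0.
The determinant is zero, so the points are collinear.

Yes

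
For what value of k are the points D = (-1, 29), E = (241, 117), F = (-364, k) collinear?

The three points are collinear iff det[DE; DF] = 0.
This determinant is linear in k: (242)k + (24926) = 0, so k = -103.

-103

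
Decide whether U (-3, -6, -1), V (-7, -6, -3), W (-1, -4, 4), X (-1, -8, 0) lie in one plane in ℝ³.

No

The four points are coplanar iff the 3×3 determinant with rows UV, UW, UX is zero.
Rows: (-4, 0, -2), (2, 2, 5), (2, -2, 1).
Expanding along the first row: (-4)(12) − (0)(-8) + (-2)(-8) = -32.
Nonzero ⇒ not coplanar.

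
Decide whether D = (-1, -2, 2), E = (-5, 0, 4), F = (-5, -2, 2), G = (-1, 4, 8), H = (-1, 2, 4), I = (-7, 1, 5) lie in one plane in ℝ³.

No

The plane through D, E, F has normal n = DE × DF = (0, -8, 8) and equation n·P = 32.
Checking the remaining points: n·G = 32, n·H = 16, n·I = 32.
Since n·H = 16 ≠ 32, H is off the plane and the points are not all coplanar.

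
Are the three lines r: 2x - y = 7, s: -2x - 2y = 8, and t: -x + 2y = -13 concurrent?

Lines aᵢx + bᵢy = cᵢ with pairwise distinct directions are concurrent exactly when det[aᵢ bᵢ cᵢ] = 0.
Here the determinant is 12.
Nonzero, so no common point exists.

No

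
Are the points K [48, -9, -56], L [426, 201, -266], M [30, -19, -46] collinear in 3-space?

Yes

KL = (378, 210, -210), KM = (-18, -10, 10).
Each component of KM is -1/21 times the corresponding component of KL, so KM = -1/21·KL and the points are collinear.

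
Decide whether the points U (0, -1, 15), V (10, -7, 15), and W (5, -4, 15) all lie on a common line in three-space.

UV = (10, -6, 0), UW = (5, -3, 0).
UV × UW = (0, 0, 0).
The cross product vanishes, so the three points are collinear.

Yes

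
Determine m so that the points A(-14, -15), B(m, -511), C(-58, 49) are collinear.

327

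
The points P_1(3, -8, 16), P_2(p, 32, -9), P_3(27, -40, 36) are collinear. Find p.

-27

Collinearity requires P_1P_2 × P_1P_3 = 0; each component is linear in p.
The y-component gives (-20)p + (-540) = 0, so p = -27.
The remaining components then also vanish.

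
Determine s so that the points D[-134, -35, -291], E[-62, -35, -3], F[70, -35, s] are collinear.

Collinearity requires DE × DF = 0; each component is linear in s.
The y-component gives (-72)s + (37800) = 0, so s = 525.
The remaining components then also vanish.

525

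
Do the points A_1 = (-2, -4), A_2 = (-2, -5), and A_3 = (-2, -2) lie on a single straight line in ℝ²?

Yes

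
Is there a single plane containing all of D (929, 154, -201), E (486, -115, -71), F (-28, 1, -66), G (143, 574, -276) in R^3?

With D as base: DE = (-443, -269, 130), DF = (-957, -153, 135), DG = (-786, 420, -75).
DF × DG = (-45225, -177885, -522198).
DE · (DF × DG) = 0.
The scalar triple product vanishes, so the four points are coplanar.

Yes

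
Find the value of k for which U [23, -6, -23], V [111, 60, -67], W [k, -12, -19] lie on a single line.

Direction UV = (88, 66, -44). From the y-coordinate of W, the parameter along the line is τ = (-12 − (-6))/66 = -1/11.
Then k = 23 + (-1/11)·(88) = 15.

15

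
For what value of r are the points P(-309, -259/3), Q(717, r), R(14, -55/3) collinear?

The three points are collinear iff det[PQ; PR] = 0.
This determinant is linear in r: (-323)r + (125647/3) = 0, so r = 389/3.

389/3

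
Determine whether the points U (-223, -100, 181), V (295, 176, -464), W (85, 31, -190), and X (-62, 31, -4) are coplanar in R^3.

A normal to the plane through U, V, W is n = UV × UW = (-17901, -6482, -17150).
The plane has equation n·P = 1535973. For X: n·X = 977520.
977520 ≠ 1535973, so X is off the plane.

No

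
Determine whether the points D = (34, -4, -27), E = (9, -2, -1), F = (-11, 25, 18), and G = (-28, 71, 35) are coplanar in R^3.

No

A normal to the plane through D, E, F is n = DE × DF = (-664, -45, -635).
The plane has equation n·P = -5251. For G: n·G = -6828.
-6828 ≠ -5251, so G is off the plane.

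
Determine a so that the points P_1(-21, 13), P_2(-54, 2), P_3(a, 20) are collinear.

0

The three points are collinear iff det[P_1P_2; P_1P_3] = 0.
This determinant is linear in a: (11)a + (0) = 0, so a = 0.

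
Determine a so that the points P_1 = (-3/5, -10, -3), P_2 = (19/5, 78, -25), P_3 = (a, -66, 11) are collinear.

-17/5

Collinearity requires P_1P_2 × P_1P_3 = 0; each component is linear in a.
The y-component gives (-22)a + (-374/5) = 0, so a = -17/5.
The remaining components then also vanish.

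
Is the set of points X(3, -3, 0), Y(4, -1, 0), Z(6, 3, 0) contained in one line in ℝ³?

XY = (1, 2, 0), XZ = (3, 6, 0).
Each component of XZ is 3 times the corresponding component of XY, so XZ = 3·XY and the points are collinear.

Yes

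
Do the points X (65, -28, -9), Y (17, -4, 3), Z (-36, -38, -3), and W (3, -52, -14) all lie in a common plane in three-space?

No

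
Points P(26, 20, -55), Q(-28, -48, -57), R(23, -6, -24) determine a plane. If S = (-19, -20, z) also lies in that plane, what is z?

A normal to the plane is n = PQ × PR = (-2160, 1680, 1200).
S lies in the plane iff n · PS = 0.
This gives (1200)z + (96000) = 0, so z = -80.

-80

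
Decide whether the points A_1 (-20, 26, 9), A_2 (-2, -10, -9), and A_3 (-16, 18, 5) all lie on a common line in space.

Yes

A_1A_2 = (18, -36, -18), A_1A_3 = (4, -8, -4).
Each component of A_1A_3 is 2/9 times the corresponding component of A_1A_2, so A_1A_3 = 2/9·A_1A_2 and the points are collinear.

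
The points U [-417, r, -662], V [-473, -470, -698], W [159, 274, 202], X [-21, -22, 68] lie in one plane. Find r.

-374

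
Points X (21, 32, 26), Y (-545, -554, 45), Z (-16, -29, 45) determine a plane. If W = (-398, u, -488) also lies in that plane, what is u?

Coplanarity requires XY · (XZ × XW) = 0.
XY = (-566, -586, 19), XZ = (-37, -61, 19); the triple product is linear in u with coefficient 10051 and constant term -2743923.
Setting it to zero: u = 273.

273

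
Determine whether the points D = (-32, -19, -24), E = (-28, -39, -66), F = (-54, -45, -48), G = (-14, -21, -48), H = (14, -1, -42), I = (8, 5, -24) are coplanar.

Yes

The plane through D, E, F has normal n = DE × DF = (-612, 1020, -544) and equation n·P = 13260.
Checking the remaining points: n·G = 13260, n·H = 13260, n·I = 13260.
All equal 13260, so all 6 points lie in one plane.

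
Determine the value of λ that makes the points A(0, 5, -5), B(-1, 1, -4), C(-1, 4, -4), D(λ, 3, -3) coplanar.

-2

Coplanarity ⇔ det[AB; AC; AD] = 0.
Expanding, this is linear in λ: (-3)λ + (-6) = 0.
So λ = -2.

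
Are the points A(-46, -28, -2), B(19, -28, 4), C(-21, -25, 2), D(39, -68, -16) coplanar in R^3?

A normal to the plane through A, B, C is n = AB × AC = (-18, -110, 195).
The plane has equation n·P = 3518. For D: n·D = 3658.
3658 ≠ 3518, so D is off the plane.

No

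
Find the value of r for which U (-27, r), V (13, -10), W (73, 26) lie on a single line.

-34

The three points are collinear iff det[UV; UW] = 0.
This determinant is linear in r: (60)r + (2040) = 0, so r = -34.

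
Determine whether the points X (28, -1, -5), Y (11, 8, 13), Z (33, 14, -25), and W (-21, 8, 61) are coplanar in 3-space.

Yes

A normal to the plane through X, Y, Z is n = XY × XZ = (-450, -250, -300).
The plane has equation n·P = -10850. For W: n·W = -10850.
Equal, so W lies in the plane and all four are coplanar.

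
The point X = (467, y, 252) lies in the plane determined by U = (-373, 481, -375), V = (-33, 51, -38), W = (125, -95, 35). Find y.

Coplanarity requires UV · (UW × UX) = 0.
UV = (340, -430, 337), UW = (498, -576, 410); the triple product is linear in y with coefficient 28426 and constant term 12763274.
Setting it to zero: y = -449.

-449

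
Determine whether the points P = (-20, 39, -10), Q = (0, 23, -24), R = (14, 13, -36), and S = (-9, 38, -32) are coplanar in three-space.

Yes

The four points are coplanar iff the 3×3 determinant with rows PQ, PR, PS is zero.
Rows: (20, -16, -14), (34, -26, -26), (11, -1, -22).
Expanding along the first row: (20)(546) − (-16)(-462) + (-14)(252) = 0.
Zero determinant ⇒ coplanar.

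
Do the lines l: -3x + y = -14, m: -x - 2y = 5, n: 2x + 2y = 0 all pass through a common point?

No

Intersecting l and m: solving the 2×2 system gives (x, y) = (23/7, -29/7).
Substitute into n: (2)(23/7) + (2)(-29/7) = -12/7.
But n requires 0 ≠ -12/7, so the three lines have no common point.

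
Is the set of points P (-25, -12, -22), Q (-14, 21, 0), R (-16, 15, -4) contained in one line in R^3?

Yes

PQ = (11, 33, 22), PR = (9, 27, 18).
Each component of PR is 9/11 times the corresponding component of PQ, so PR = 9/11·PQ and the points are collinear.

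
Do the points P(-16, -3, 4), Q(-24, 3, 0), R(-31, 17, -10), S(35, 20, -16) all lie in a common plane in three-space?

The four points are coplanar iff the 3×3 determinant with rows PQ, PR, PS is zero.
Rows: (-8, 6, -4), (-15, 20, -14), (51, 23, -20).
Expanding along the first row: (-8)(-78) − (6)(1014) + (-4)(-1365) = 0.
Zero determinant ⇒ coplanar.

Yes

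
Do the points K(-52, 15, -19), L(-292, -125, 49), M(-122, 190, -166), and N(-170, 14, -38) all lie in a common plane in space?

Yes

A normal to the plane through K, L, M is n = KL × KM = (8680, -40040, -51800).
The plane has equation n·P = -67760. For N: n·N = -67760.
Equal, so N lies in the plane and all four are coplanar.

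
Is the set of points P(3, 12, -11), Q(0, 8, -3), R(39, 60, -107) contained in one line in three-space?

Yes

PQ = (-3, -4, 8), PR = (36, 48, -96).
PQ × PR = (0, 0, 0).
The cross product vanishes, so the three points are collinear.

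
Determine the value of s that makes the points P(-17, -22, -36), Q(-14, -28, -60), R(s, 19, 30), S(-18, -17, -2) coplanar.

Normal to plane PQS: n = (-84, -78, 9); plane equation n·X = 2820.
Requiring n·R = 2820: (-84)s + (-1212) = 2820.
So s = -48.

-48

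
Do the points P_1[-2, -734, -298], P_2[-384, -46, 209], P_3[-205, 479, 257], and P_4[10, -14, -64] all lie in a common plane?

Yes

With P_1 as base: P_1P_2 = (-382, 688, 507), P_1P_3 = (-203, 1213, 555), P_1P_4 = (12, 720, 234).
P_1P_3 × P_1P_4 = (-115758, 54162, -160716).
P_1P_2 · (P_1P_3 × P_1P_4) = 0.
The scalar triple product vanishes, so the four points are coplanar.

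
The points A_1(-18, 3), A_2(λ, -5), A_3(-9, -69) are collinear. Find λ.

Collinearity: (A_2 − A_1) must be parallel to (A_3 − A_1) = (9, -72).
Cross-multiplying the components: (λ − (-18))·(-72) = (-8)·(9).
Solving gives λ = -17.

-17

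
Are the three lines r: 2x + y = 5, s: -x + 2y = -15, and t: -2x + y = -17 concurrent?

No

Lines aᵢx + bᵢy = cᵢ with pairwise distinct directions are concurrent exactly when det[aᵢ bᵢ cᵢ] = 0.
Here the determinant is -10.
Nonzero, so no common point exists.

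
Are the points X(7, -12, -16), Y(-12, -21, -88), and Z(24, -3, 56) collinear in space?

XY = (-19, -9, -72), XZ = (17, 9, 72).
XY × XZ = (0, 144, -18).
The cross product is nonzero, so the points do not lie on one line.

No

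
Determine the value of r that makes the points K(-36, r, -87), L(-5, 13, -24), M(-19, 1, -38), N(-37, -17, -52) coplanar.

The points are coplanar iff KL · (KM × KN) = 0.
Expanding, this is linear in r: (-56)r + (392) = 0.
So r = 7.

7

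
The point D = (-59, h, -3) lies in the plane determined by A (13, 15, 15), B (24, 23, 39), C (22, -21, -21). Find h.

The plane through A, B, C has equation 576x + 612y − 468z = 9648.
Substituting D: (612)h + (-32580) = 9648, so h = 69.

69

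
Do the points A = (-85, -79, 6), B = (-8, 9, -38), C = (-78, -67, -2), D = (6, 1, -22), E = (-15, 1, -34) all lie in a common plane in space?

The plane through A, B, C has normal n = AB × AC = (-176, 308, 308) and equation n·P = -7524.
Checking the remaining points: n·D = -7524, n·E = -7524.
All equal -7524, so all 5 points lie in one plane.

Yes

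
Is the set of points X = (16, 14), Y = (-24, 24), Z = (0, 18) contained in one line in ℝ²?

Yes

XY = (-40, 10), XZ = (-16, 4).
Twice the signed area of △XYZ is (-40)(4) − (10)(-16) = 0.
The triangle is degenerate (zero area), so the points are collinear.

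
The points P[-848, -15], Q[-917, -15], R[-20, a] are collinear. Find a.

-15

Collinearity: (R − P) must be parallel to (Q − P) = (-69, 0).
Cross-multiplying the components: (a − (-15))·(-69) = (828)·(0).
Solving gives a = -15.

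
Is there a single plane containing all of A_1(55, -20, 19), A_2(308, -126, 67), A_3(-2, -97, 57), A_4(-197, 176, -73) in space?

A normal to the plane through A_1, A_2, A_3 is n = A_1A_2 × A_1A_3 = (-332, -12350, -25523).
The plane has equation n·P = -256197. For A_4: n·A_4 = -245017.
-245017 ≠ -256197, so A_4 is off the plane.

No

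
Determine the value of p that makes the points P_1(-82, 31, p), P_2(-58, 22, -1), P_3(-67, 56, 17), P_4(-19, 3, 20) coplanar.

Coplanarity ⇔ det[P_1P_2; P_1P_3; P_1P_4] = 0.
Expanding, this is linear in p: (1155)p + (18480) = 0.
So p = -16.

-16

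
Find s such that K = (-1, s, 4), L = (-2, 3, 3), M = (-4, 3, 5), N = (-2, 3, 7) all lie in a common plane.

Coplanarity ⇔ det[KL; KM; KN] = 0.
Expanding, this is linear in s: (-8)s + (24) = 0.
So s = 3.

3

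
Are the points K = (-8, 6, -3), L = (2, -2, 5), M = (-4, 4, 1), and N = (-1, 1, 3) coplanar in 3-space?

The four points are coplanar iff the 3×3 determinant with rows KL, KM, KN is zero.
Rows: (10, -8, 8), (4, -2, 4), (7, -5, 6).
Expanding along the first row: (10)(8) − (-8)(-4) + (8)(-6) = 0.
Zero determinant ⇒ coplanar.

Yes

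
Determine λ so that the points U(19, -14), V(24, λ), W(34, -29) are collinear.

-19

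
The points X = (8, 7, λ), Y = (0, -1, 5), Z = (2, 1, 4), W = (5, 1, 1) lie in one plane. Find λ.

1

Coplanarity ⇔ det[XY; XZ; XW] = 0.
Expanding, this is linear in λ: (6)λ + (-6) = 0.
So λ = 1.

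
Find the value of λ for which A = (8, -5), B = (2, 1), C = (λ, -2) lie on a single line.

The three points are collinear iff det[AB; AC] = 0.
This determinant is linear in λ: (-6)λ + (30) = 0, so λ = 5.

5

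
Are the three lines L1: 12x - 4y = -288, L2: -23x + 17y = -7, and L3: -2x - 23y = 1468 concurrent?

Intersecting L1 and L2: solving the 2×2 system gives (x, y) = (-1231/28, -1677/28).
Substitute into L3: (-2)(-1231/28) + (-23)(-1677/28) = 41033/28.
But L3 requires 1468 ≠ 41033/28, so the three lines have no common point.

No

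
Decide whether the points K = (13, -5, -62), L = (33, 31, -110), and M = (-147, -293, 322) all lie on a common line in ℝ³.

KL = (20, 36, -48), KM = (-160, -288, 384).
Each component of KM is -8 times the corresponding component of KL, so KM = -8·KL and the points are collinear.

Yes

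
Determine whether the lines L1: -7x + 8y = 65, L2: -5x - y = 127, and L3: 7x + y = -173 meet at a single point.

Yes

The three lines meet at one point iff the augmented coefficient matrix [aᵢ bᵢ cᵢ] has rank < 3, i.e. its determinant vanishes.
Here the determinant is 0.
It vanishes, so the lines are concurrent at (-23, -12).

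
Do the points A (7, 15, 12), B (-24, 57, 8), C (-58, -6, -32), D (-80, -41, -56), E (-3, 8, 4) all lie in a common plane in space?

The plane through A, B, C has normal n = AB × AC = (-1932, -1104, 3381) and equation n·P = 10488.
Checking the remaining points: n·D = 10488, n·E = 10488.
All equal 10488, so all 5 points lie in one plane.

Yes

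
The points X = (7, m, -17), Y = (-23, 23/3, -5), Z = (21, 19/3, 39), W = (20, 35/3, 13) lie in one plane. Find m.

Coplanarity ⇔ det[XY; XZ; XW] = 0.
Expanding, this is linear in m: (-1100)m + (51700/3) = 0.
So m = 47/3.

47/3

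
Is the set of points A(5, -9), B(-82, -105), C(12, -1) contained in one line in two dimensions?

AB = (-87, -96), AC = (7, 8).
det[AB; AC] = (-87)(8) − (-96)(7) = -24.
The determinant is nonzero, so they are not collinear.

No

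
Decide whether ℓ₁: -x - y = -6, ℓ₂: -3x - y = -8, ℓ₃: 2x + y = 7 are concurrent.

Intersecting ℓ₁ and ℓ₂: solving the 2×2 system gives (x, y) = (1, 5).
Substitute into ℓ₃: (2)(1) + (1)(5) = 7.
This equals 7, so (1, 5) lies on all three lines and they are concurrent.

Yes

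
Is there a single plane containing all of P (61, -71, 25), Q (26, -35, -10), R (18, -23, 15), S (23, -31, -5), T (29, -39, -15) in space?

The plane through P, Q, R has normal n = PQ × PR = (1320, 1155, -132) and equation n·X = -4785.
Checking the remaining points: n·S = -4785, n·T = -4785.
All equal -4785, so all 5 points lie in one plane.

Yes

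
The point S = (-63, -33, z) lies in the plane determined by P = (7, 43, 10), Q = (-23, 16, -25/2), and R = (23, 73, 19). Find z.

-40

The plane through P, Q, R has equation 432x − 90y − 468z = -5526.
Substituting S: (-468)z + (-24246) = -5526, so z = -40.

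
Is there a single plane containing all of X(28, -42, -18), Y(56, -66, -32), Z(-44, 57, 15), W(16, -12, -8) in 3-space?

No

A normal to the plane through X, Y, Z is n = XY × XZ = (594, 84, 1044).
The plane has equation n·P = -5688. For W: n·W = 144.
144 ≠ -5688, so W is off the plane.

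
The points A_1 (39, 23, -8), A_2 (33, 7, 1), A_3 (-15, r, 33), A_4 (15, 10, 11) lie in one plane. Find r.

The points are coplanar iff A_1A_2 · (A_1A_3 × A_1A_4) = 0.
Expanding, this is linear in r: (102)r + (102) = 0.
So r = -1.

-1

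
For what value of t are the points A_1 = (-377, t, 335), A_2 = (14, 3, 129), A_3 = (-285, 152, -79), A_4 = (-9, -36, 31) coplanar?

492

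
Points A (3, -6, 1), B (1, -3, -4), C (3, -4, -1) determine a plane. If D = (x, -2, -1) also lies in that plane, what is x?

Coplanarity requires AB · (AC × AD) = 0.
AB = (-2, 3, -5), AC = (0, 2, -2); the triple product is linear in x with coefficient 4 and constant term -20.
Setting it to zero: x = 5.

5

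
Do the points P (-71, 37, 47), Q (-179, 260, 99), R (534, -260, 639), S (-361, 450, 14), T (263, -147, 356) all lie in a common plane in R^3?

No

The plane through P, Q, R has normal n = PQ × PR = (147460, 95396, -102839) and equation n·X = -11773441.
Checking the remaining points: n·S = -11744606, n·T = -11851916.
Since n·S = -11744606 ≠ -11773441, S is off the plane and the points are not all coplanar.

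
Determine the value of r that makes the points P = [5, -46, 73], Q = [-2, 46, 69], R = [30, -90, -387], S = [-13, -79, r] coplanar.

512

The points are coplanar iff PQ · (PR × PS) = 0.
Expanding, this is linear in r: (-1992)r + (1019904) = 0.
So r = 512.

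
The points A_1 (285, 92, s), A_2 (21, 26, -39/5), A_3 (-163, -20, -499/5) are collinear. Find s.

621/5

Collinearity requires A_1A_2 × A_1A_3 = 0; each component is linear in s.
The x-component gives (-46)s + (28566/5) = 0, so s = 621/5.
The remaining components then also vanish.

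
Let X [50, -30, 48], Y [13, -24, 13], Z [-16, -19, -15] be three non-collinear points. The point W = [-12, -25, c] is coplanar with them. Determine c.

-1

The plane through X, Y, Z has equation 7x − 21y − 11z = 452.
Substituting W: (-11)c + (441) = 452, so c = -1.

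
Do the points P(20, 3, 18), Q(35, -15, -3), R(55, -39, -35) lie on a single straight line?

No

PQ = (15, -18, -21), PR = (35, -42, -53).
PQ × PR = (72, 60, 0).
The cross product is nonzero, so the points do not lie on one line.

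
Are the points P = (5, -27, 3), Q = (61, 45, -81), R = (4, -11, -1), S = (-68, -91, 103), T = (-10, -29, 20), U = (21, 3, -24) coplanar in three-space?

The plane through P, Q, R has normal n = PQ × PR = (1056, 308, 968) and equation n·X = -132.
Checking the remaining points: n·S = -132, n·T = -132, n·U = -132.
All equal -132, so all 6 points lie in one plane.

Yes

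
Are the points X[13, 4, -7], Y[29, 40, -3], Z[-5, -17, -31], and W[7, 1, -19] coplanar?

Yes

With X as base: XY = (16, 36, 4), XZ = (-18, -21, -24), XW = (-6, -3, -12).
XZ × XW = (180, -72, -72).
XY · (XZ × XW) = 0.
The scalar triple product vanishes, so the four points are coplanar.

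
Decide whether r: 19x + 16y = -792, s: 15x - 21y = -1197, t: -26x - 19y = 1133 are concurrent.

Yes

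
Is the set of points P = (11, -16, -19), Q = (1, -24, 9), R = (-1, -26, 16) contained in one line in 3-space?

No

PQ = (-10, -8, 28), PR = (-12, -10, 35).
PQ × PR = (0, 14, 4).
The cross product is nonzero, so the points do not lie on one line.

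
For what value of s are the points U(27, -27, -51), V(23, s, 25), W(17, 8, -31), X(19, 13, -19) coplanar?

38

Normal to plane UWX: n = (320, 160, -120); plane equation n·P = 10440.
Requiring n·V = 10440: (160)s + (4360) = 10440.
So s = 38.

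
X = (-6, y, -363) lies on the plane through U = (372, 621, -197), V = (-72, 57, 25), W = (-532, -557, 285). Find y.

492

A normal to the plane is n = UV × UW = (-10332, 13320, 13176).
X lies in the plane iff n · UX = 0.
This gives (13320)y + (-6553440) = 0, so y = 492.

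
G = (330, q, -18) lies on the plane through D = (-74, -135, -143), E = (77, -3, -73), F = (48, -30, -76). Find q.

Coplanarity requires DE · (DF × DG) = 0.
DE = (151, 132, 70), DF = (122, 105, 67); the triple product is linear in q with coefficient -1577 and constant term 359556.
Setting it to zero: q = 228.

228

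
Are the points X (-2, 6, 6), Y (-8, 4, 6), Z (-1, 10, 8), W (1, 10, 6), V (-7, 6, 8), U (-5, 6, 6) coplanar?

No

The plane through X, Y, Z has normal n = XY × XZ = (-4, 12, -22) and equation n·P = -52.
Checking the remaining points: n·W = -16, n·V = -76, n·U = -40.
Since n·W = -16 ≠ -52, W is off the plane and the points are not all coplanar.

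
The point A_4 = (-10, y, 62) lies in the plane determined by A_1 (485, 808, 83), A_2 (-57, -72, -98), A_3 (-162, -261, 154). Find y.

-5

The plane through A_1, A_2, A_3 has equation −255969x + 155589y + 10038z = 2404101.
Substituting A_4: (155589)y + (3182046) = 2404101, so y = -5.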